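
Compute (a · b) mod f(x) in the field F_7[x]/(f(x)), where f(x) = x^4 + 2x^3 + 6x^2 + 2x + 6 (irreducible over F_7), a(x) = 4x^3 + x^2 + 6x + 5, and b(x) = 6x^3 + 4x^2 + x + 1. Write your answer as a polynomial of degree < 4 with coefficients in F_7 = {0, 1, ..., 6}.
a · b ≡ 4x^3 + 6x^2 + 4x + 6 (mod f(x))

Multiply in F_7[x]: a(x)·b(x) = (4x^3 + x^2 + 6x + 5)·(6x^3 + 4x^2 + x + 1) = 3x^6 + x^5 + 2x^4 + 3x^3 + 6x^2 + 4x + 5. This has degree ≥ 4, so divide by f(x) over F_7: 3x^6 + x^5 + 2x^4 + 3x^3 + 6x^2 + 4x + 5 = (3x^2 + 2x + 1)·(x^4 + 2x^3 + 6x^2 + 2x + 6) + (4x^3 + 6x^2 + 4x + 6). Hence a·b ≡ 4x^3 + 6x^2 + 4x + 6 (mod f). (F_7[x]/(f) is a field with 7^4 = 2401 elements since f is irreducible of degree 4.)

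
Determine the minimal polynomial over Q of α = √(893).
m_α(x) = x^2 - 893

α satisfies α^2 - 893 = 0, so x^2 - 893 annihilates α. Since d = 893 is squarefree and ≠ 1, it is not a perfect square in Q, so x^2 - 893 has no rational root and is therefore irreducible over Q (a degree-2 polynomial over a field is irreducible iff it has no root). Hence m_α(x) = x^2 - 893.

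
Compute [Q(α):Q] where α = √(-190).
[Q(α):Q] = 2

[Q(α):Q] equals the degree of the minimal polynomial of α. Here α^2 = -190 and x^2 + 190 is irreducible (d = -190 is squarefree, ≠ 1, hence not a square), so deg(m_α) = 2. Thus [Q(α):Q] = 2.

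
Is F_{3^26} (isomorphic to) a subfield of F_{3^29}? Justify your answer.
No: F_{3^26} is not a subfield of F_{3^29}

F_{p^m} embeds in F_{p^n} iff m | n. Here 26 ∤ 29 (since 29 = 1·26 + 3 with remainder 3 ≠ 0), so F_{3^26} is not a subfield of F_{3^29}. Equivalently: if it were, the tower law would give 26 = [F_{3^26}:F_3] dividing [F_{3^29}:F_3] = 29, contradiction.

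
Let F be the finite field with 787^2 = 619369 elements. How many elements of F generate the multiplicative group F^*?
There are φ(619368) = 203840 primitive elements

F_q^* is cyclic of order q - 1 = 619368. A cyclic group of order m has exactly φ(m) generators. Here m = 619368 = 2^3 · 3 · 131 · 197, so the number of primitive elements is φ(619368) = 203840.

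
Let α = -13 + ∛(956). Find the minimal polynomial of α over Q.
m_α(x) = x^3 + 39x^2 + 507x + 1241

Set β = α + 13 = ∛(956), so β^3 = 956. Then (α + 13)^3 - 956 = 0, i.e. α is a root of g(x) = (x + 13)^3 - 956 = x^3 + 39x^2 + 507x + 1241. Since g(x) = h(x + 13) where h(x) = x^3 - 956, and h is irreducible over Q (because 956 is not a perfect cube, so h has no rational root, and a monic cubic with no rational root is irreducible), g is also irreducible (irreducibility is preserved under the substitution x → x + 13). Hence m_α(x) = x^3 + 39x^2 + 507x + 1241.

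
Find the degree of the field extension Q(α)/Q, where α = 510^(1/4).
[Q(α):Q] = 4

α is a root of x^4 - 510. By Eisenstein's criterion at the prime p = 2 (which divides the constant term 510 but p^2 = 4 does not, since 510 is squarefree), x^4 - 510 is irreducible over Q. Hence [Q(α):Q] = 4.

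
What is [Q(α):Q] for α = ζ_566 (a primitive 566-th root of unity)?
[Q(α):Q] = 282

The minimal polynomial of ζ_566 over Q is the 566-th cyclotomic polynomial Φ_566(x), which is irreducible over Q and has degree φ(566) = 282. Hence [Q(α):Q] = φ(566) = 282.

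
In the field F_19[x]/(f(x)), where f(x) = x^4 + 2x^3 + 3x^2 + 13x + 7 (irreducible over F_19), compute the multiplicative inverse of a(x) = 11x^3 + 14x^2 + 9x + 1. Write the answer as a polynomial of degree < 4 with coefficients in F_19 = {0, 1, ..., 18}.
a(x)^(-1) ≡ 18x^3 + 15x^2 + 8x + 4 (mod f(x))

Since f is irreducible over F_19, F_19[x]/(f) is a field and a(x) ≠ 0 has an inverse. Apply the extended Euclidean algorithm to f(x) and a(x) in F_19[x]: f(x) = (7x + 12)·a(x) + (12x + 14);  a(x) = (12x^2 + 3x + 2)·(12x + 14) + (11). The last nonzero remainder is the constant 11 = gcd(f, a) in F_19. Back-substituting through the division chain expresses 11 = s(x)·a(x) + t(x)·f(x) with s(x) ≡ 8x^3 + 13x^2 + 12x + 6 (mod f), so (8x^3 + 13x^2 + 12x + 6)·a(x) ≡ 11 (mod f). Multiplying by 11^(-1) ≡ 7 in F_19 gives a(x)^(-1) ≡ 7·(8x^3 + 13x^2 + 12x + 6) ≡ 18x^3 + 15x^2 + 8x + 4 (mod f). Check: (11x^3 + 14x^2 + 9x + 1)·(18x^3 + 15x^2 + 8x + 4) = 8x^6 + 18x^5 + 4x^4 + 5x^3 + 10x^2 + 6x + 4 ≡ 1 (mod x^4 + 2x^3 + 3x^2 + 13x + 7).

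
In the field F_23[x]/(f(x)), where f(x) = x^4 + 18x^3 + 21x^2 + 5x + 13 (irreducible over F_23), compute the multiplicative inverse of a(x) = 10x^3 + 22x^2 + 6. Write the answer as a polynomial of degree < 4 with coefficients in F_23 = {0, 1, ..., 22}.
a(x)^(-1) ≡ x^3 + 16x^2 + 2x + 1 (mod f(x))

Since f is irreducible over F_23, F_23[x]/(f) is a field and a(x) ≠ 0 has an inverse. Apply the extended Euclidean algorithm to f(x) and a(x) in F_23[x]: f(x) = (7x + 14)·a(x) + (12x^2 + 9x + 21);  a(x) = (20x + 6)·(12x^2 + 9x + 21) + (9x + 18);  (12x^2 + 9x + 21) = (9x + 6)·(9x + 18) + (5). The last nonzero remainder is the constant 5 = gcd(f, a) in F_23. Back-substituting through the division chain expresses 5 = s(x)·a(x) + t(x)·f(x) with s(x) ≡ 5x^3 + 11x^2 + 10x + 5 (mod f), so (5x^3 + 11x^2 + 10x + 5)·a(x) ≡ 5 (mod f). Multiplying by 5^(-1) ≡ 14 in F_23 gives a(x)^(-1) ≡ 14·(5x^3 + 11x^2 + 10x + 5) ≡ x^3 + 16x^2 + 2x + 1 (mod f). Check: (10x^3 + 22x^2 + 6)·(x^3 + 16x^2 + 2x + 1) = 10x^6 + 21x^5 + 4x^4 + 14x^3 + 3x^2 + 12x + 6 ≡ 1 (mod x^4 + 18x^3 + 21x^2 + 5x + 13).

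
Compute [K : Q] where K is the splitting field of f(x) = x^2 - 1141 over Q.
[K : Q] = 2

f(x) = x^2 - 1141 factors as (x - √1141)(x + √1141). The splitting field is K = Q(√1141). Since 1141 is squarefree and > 1, it is not a perfect square, so x^2 - 1141 is irreducible over Q and [Q(√1141) : Q] = 2. Hence [K : Q] = 2.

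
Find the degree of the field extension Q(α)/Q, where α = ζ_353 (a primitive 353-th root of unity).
[Q(α):Q] = 352

The minimal polynomial of ζ_353 over Q is the 353-th cyclotomic polynomial Φ_353(x), which is irreducible over Q and has degree φ(353) = 352. Hence [Q(α):Q] = φ(353) = 352.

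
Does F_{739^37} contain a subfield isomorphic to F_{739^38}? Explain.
No: F_{739^38} is not a subfield of F_{739^37}

F_{p^m} embeds in F_{p^n} iff m | n. Here 38 ∤ 37 (since 37 = 0·38 + 37 with remainder 37 ≠ 0), so F_{739^38} is not a subfield of F_{739^37}. Equivalently: if it were, the tower law would give 38 = [F_{739^38}:F_739] dividing [F_{739^37}:F_739] = 37, contradiction.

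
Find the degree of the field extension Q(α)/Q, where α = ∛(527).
[Q(α):Q] = 3

The minimal polynomial of α is x^3 - 527, irreducible over Q since 527 is not a perfect cube (so x^3 - 527 has no rational root). Hence [Q(α):Q] = deg(m_α) = 3.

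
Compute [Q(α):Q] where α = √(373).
[Q(α):Q] = 2

[Q(α):Q] equals the degree of the minimal polynomial of α. Here α^2 = 373 and x^2 - 373 is irreducible (d = 373 is squarefree, ≠ 1, hence not a square), so deg(m_α) = 2. Thus [Q(α):Q] = 2.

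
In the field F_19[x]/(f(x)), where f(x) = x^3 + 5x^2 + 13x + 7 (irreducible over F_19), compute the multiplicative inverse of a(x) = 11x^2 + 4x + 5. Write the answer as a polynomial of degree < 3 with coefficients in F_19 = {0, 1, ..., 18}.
a(x)^(-1) ≡ 6x^2 + 5x + 6 (mod f(x))

Since f is irreducible over F_19, F_19[x]/(f) is a field and a(x) ≠ 0 has an inverse. Apply the extended Euclidean algorithm to f(x) and a(x) in F_19[x]: f(x) = (7x + 10)·a(x) + (14x + 14);  a(x) = (13x + 9)·(14x + 14) + (12). The last nonzero remainder is the constant 12 = gcd(f, a) in F_19. Back-substituting through the division chain expresses 12 = s(x)·a(x) + t(x)·f(x) with s(x) ≡ 15x^2 + 3x + 15 (mod f), so (15x^2 + 3x + 15)·a(x) ≡ 12 (mod f). Multiplying by 12^(-1) ≡ 8 in F_19 gives a(x)^(-1) ≡ 8·(15x^2 + 3x + 15) ≡ 6x^2 + 5x + 6 (mod f). Check: (11x^2 + 4x + 5)·(6x^2 + 5x + 6) = 9x^4 + 3x^3 + 2x^2 + 11x + 11 ≡ 1 (mod x^3 + 5x^2 + 13x + 7).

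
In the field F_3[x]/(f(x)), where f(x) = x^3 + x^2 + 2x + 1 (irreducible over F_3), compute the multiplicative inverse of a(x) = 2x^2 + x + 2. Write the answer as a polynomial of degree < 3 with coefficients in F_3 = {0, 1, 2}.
a(x)^(-1) ≡ 2x + 1 (mod f(x))

Since f is irreducible over F_3, F_3[x]/(f) is a field and a(x) ≠ 0 has an inverse. Apply the extended Euclidean algorithm to f(x) and a(x) in F_3[x]: f(x) = (2x + 1)·a(x) + (2). The last nonzero remainder is the constant 2 = gcd(f, a) in F_3. Back-substituting through the division chain expresses 2 = s(x)·a(x) + t(x)·f(x) with s(x) ≡ x + 2 (mod f), so (x + 2)·a(x) ≡ 2 (mod f). Multiplying by 2^(-1) ≡ 2 in F_3 gives a(x)^(-1) ≡ 2·(x + 2) ≡ 2x + 1 (mod f). Check: (2x^2 + x + 2)·(2x + 1) = x^3 + x^2 + 2x + 2 ≡ 1 (mod x^3 + x^2 + 2x + 1).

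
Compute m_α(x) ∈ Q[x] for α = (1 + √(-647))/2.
m_α(x) = x^2 - x + 162

From 2α - 1 = √(-647), squaring gives (2α - 1)^2 = -647, i.e. 4α^2 - 4α + 1 = -647, so α^2 - α + (1 + 647)/4 = 0. Since -647 ≡ 1 (mod 4), (1 + 647)/4 = 162 ∈ Z. The polynomial x^2 - x + 162 has discriminant 1 - 4·(162) = -647, which is not a perfect square in Q (d = -647 is squarefree and ≠ 1), so x^2 - x + 162 is irreducible over Q. It is the minimal polynomial of α.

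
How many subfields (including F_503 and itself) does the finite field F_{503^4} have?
F_{503^4} has 3 subfields

The subfields of F_{p^n} are exactly the fields F_{p^d} for d | n (each is the fixed field of the unique index-d subgroup of Gal(F_{p^n}/F_p) ≅ Z/nZ). The divisors of n = 4 are {1, 2, 4}, giving 3 subfields: F_{503^1}, F_{503^2}, F_{503^4}.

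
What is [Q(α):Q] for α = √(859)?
[Q(α):Q] = 2

[Q(α):Q] equals the degree of the minimal polynomial of α. Here α^2 = 859 and x^2 - 859 is irreducible (d = 859 is squarefree, ≠ 1, hence not a square), so deg(m_α) = 2. Thus [Q(α):Q] = 2.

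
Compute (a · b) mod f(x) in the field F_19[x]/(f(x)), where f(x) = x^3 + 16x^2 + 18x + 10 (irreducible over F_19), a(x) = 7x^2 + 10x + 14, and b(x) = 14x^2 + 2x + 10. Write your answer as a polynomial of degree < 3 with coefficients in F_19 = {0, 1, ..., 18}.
a · b ≡ 18x^2 + 14x + 11 (mod f(x))

Multiply in F_19[x]: a(x)·b(x) = (7x^2 + 10x + 14)·(14x^2 + 2x + 10) = 3x^4 + 2x^3 + x^2 + 14x + 7. This has degree ≥ 3, so divide by f(x) over F_19: 3x^4 + 2x^3 + x^2 + 14x + 7 = (3x + 11)·(x^3 + 16x^2 + 18x + 10) + (18x^2 + 14x + 11). Hence a·b ≡ 18x^2 + 14x + 11 (mod f). (F_19[x]/(f) is a field with 19^3 = 6859 elements since f is irreducible of degree 3.)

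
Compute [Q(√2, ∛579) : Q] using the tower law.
[Q(√2, ∛579) : Q] = 6

Let L = Q(√2, ∛579). Since Q(√2) ⊂ L and [Q(√2):Q] = 2, the tower law gives 2 | [L:Q]. Likewise Q(∛579) ⊂ L with [Q(∛579):Q] = 3 (because 579 is not a perfect cube), so 3 | [L:Q]. As gcd(2,3) = 1, [L:Q] is divisible by 6. Conversely L is generated over Q by √2 and ∛579, so [L:Q] ≤ 2·3 = 6. Therefore [Q(√2, ∛579) : Q] = 6.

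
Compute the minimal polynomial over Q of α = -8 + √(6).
m_α(x) = x^2 + 16x + 58

From α + 8 = √(6), squaring gives (α + 8)^2 = 6, i.e. α^2 + 16α + 64 = 6, so α^2 + 16α + 58 = 0. The discriminant of x^2 + 16x + 58 is (16)^2 - 4·(58) = 256 - 232 = 24, and 4·(6) is not a perfect square in Q since 6 is squarefree and ≠ 1. Hence x^2 + 16x + 58 is irreducible over Q and is the minimal polynomial of α.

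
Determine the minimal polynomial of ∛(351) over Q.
m_α(x) = x^3 - 351

α satisfies α^3 = 351, so x^3 - 351 annihilates α. By the rational root test, a rational root p/q (in lowest terms) of x^3 - 351 would satisfy p^3 = 351 q^3, forcing q = 1 and p^3 = 351; but 351 is not a perfect cube, contradiction. A monic cubic over Q with no rational root is irreducible (any nontrivial factorization would include a linear factor). Hence x^3 - 351 is the minimal polynomial of α, and in particular [Q(α):Q] = 3.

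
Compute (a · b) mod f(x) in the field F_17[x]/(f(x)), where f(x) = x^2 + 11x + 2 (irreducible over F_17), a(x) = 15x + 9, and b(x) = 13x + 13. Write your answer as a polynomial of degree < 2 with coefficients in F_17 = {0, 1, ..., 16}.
a · b ≡ 3x + 16 (mod f(x))

Multiply in F_17[x]: a(x)·b(x) = (15x + 9)·(13x + 13) = 8x^2 + 6x + 15. This has degree ≥ 2, so divide by f(x) over F_17: 8x^2 + 6x + 15 = (8)·(x^2 + 11x + 2) + (3x + 16). Hence a·b ≡ 3x + 16 (mod f). (F_17[x]/(f) is a field with 17^2 = 289 elements since f is irreducible of degree 2.)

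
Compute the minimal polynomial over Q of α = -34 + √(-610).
m_α(x) = x^2 + 68x + 1766

From α + 34 = √(-610), squaring gives (α + 34)^2 = -610, i.e. α^2 + 68α + 1156 = -610, so α^2 + 68α + 1766 = 0. The discriminant of x^2 + 68x + 1766 is (68)^2 - 4·(1766) = 4624 - 7064 = -2440, and 4·(-610) is not a perfect square in Q since -610 is squarefree and ≠ 1. Hence x^2 + 68x + 1766 is irreducible over Q and is the minimal polynomial of α.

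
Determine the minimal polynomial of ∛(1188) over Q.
m_α(x) = x^3 - 1188

α satisfies α^3 = 1188, so x^3 - 1188 annihilates α. By the rational root test, a rational root p/q (in lowest terms) of x^3 - 1188 would satisfy p^3 = 1188 q^3, forcing q = 1 and p^3 = 1188; but 1188 is not a perfect cube, contradiction. A monic cubic over Q with no rational root is irreducible (any nontrivial factorization would include a linear factor). Hence x^3 - 1188 is the minimal polynomial of α, and in particular [Q(α):Q] = 3.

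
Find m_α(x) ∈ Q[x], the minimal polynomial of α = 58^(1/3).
m_α(x) = x^3 - 58

α satisfies α^3 = 58, so x^3 - 58 annihilates α. By the rational root test, a rational root p/q (in lowest terms) of x^3 - 58 would satisfy p^3 = 58 q^3, forcing q = 1 and p^3 = 58; but 58 is not a perfect cube, contradiction. A monic cubic over Q with no rational root is irreducible (any nontrivial factorization would include a linear factor). Hence x^3 - 58 is the minimal polynomial of α, and in particular [Q(α):Q] = 3.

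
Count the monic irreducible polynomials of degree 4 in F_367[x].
There are 4535248008 monic irreducible polynomials of degree 4 over F_367

Each element of F_{367^4} that lies in no proper subfield is a root of exactly one monic irreducible of degree 4 over F_367, and each such polynomial has 4 distinct roots in F_{367^4}. By Möbius inversion the count is N_367(4) = (1/4) Σ_{d|4} μ(4/d) · 367^d = (1/4)(μ(4)·367^1 + μ(2)·367^2 + μ(1)·367^4) = 18140992032/4 = 4535248008.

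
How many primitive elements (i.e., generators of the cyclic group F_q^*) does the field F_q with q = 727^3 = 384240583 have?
There are φ(384240582) = 116435880 primitive elements

F_q^* is cyclic of order q - 1 = 384240582. A cyclic group of order m has exactly φ(m) generators. Here m = 384240582 = 2 · 3^2 · 11^2 · 176419, so the number of primitive elements is φ(384240582) = 116435880.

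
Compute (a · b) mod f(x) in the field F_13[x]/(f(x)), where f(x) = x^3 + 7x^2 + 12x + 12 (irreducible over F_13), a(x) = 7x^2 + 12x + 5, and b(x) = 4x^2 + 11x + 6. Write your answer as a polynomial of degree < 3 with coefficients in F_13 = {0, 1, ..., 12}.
a · b ≡ 4x^2 + 6x + 11 (mod f(x))

Multiply in F_13[x]: a(x)·b(x) = (7x^2 + 12x + 5)·(4x^2 + 11x + 6) = 2x^4 + 8x^3 + 12x^2 + 10x + 4. This has degree ≥ 3, so divide by f(x) over F_13: 2x^4 + 8x^3 + 12x^2 + 10x + 4 = (2x + 7)·(x^3 + 7x^2 + 12x + 12) + (4x^2 + 6x + 11). Hence a·b ≡ 4x^2 + 6x + 11 (mod f). (F_13[x]/(f) is a field with 13^3 = 2197 elements since f is irreducible of degree 3.)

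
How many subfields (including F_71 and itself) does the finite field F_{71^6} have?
F_{71^6} has 4 subfields

The subfields of F_{p^n} are exactly the fields F_{p^d} for d | n (each is the fixed field of the unique index-d subgroup of Gal(F_{p^n}/F_p) ≅ Z/nZ). The divisors of n = 6 are {1, 2, 3, 6}, giving 4 subfields: F_{71^1}, F_{71^2}, F_{71^3}, F_{71^6}.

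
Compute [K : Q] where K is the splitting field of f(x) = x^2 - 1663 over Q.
[K : Q] = 2

f(x) = x^2 - 1663 factors as (x - √1663)(x + √1663). The splitting field is K = Q(√1663). Since 1663 is squarefree and > 1, it is not a perfect square, so x^2 - 1663 is irreducible over Q and [Q(√1663) : Q] = 2. Hence [K : Q] = 2.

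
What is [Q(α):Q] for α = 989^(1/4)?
[Q(α):Q] = 4

α is a root of x^4 - 989. By Eisenstein's criterion at the prime p = 23 (which divides the constant term 989 but p^2 = 529 does not, since 989 is squarefree), x^4 - 989 is irreducible over Q. Hence [Q(α):Q] = 4.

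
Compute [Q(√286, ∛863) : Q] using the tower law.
[Q(√286, ∛863) : Q] = 6

Let L = Q(√286, ∛863). Since Q(√286) ⊂ L and [Q(√286):Q] = 2, the tower law gives 2 | [L:Q]. Likewise Q(∛863) ⊂ L with [Q(∛863):Q] = 3 (because 863 is not a perfect cube), so 3 | [L:Q]. As gcd(2,3) = 1, [L:Q] is divisible by 6. Conversely L is generated over Q by √286 and ∛863, so [L:Q] ≤ 2·3 = 6. Therefore [Q(√286, ∛863) : Q] = 6.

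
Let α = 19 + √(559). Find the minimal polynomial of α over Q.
m_α(x) = x^2 - 38x - 198

From α - 19 = √(559), squaring gives (α - 19)^2 = 559, i.e. α^2 - 38α + 361 = 559, so α^2 - 38α - 198 = 0. The discriminant of x^2 - 38x - 198 is (-38)^2 - 4·(-198) = 1444 + 792 = 2236, and 4·(559) is not a perfect square in Q since 559 is squarefree and ≠ 1. Hence x^2 - 38x - 198 is irreducible over Q and is the minimal polynomial of α.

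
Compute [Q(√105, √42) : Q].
[Q(√105, √42) : Q] = 4

[Q(√105):Q] = 2 (min poly x^2 - 105, irreducible since 105 is squarefree > 1). For the top step, suppose √42 ∈ Q(√105), say √42 = c + d√105 with c, d ∈ Q. Squaring: 42 = c^2 + 105d^2 + 2cd√105. Since √105 ∉ Q this forces 2cd = 0. If d = 0 then √42 = c ∈ Q, contradicting 42 squarefree > 1. If c = 0 then 42 = 105d^2, so 105·42 = (105d)^2 is a perfect square in Q — but 105·42 = 4410 is not a perfect square (since 105 and 42 are distinct squarefree integers). Contradiction. Hence √42 ∉ Q(√105), so x^2 - 42 stays irreducible over Q(√105) and [Q(√105, √42) : Q(√105)] = 2. By the tower law, [Q(√105, √42) : Q] = 2 · 2 = 4.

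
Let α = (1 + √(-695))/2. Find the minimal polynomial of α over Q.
m_α(x) = x^2 - x + 174

From 2α - 1 = √(-695), squaring gives (2α - 1)^2 = -695, i.e. 4α^2 - 4α + 1 = -695, so α^2 - α + (1 + 695)/4 = 0. Since -695 ≡ 1 (mod 4), (1 + 695)/4 = 174 ∈ Z. The polynomial x^2 - x + 174 has discriminant 1 - 4·(174) = -695, which is not a perfect square in Q (d = -695 is squarefree and ≠ 1), so x^2 - x + 174 is irreducible over Q. It is the minimal polynomial of α.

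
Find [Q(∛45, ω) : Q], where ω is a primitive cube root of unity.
[Q(∛45, ω) : Q] = 6

[Q(∛45):Q] = 3 (min poly x^3 - 45, irreducible since 45 is not a perfect cube). [Q(ω):Q] = 2 (min poly x^2 + x + 1). Since Q(∛45) ⊂ R and ω ∉ R, we have ω ∉ Q(∛45), so x^2 + x + 1 remains irreducible over Q(∛45) and [Q(∛45, ω) : Q(∛45)] = 2. By the tower law, [Q(∛45, ω) : Q] = 3 · 2 = 6. (In fact Q(∛45, ω) is the splitting field of x^3 - 45 over Q.)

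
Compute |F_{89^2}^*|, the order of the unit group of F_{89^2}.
|F_{89^2}^*| = 7920

F_{89^2} has 89^2 = 7921 elements; its multiplicative group consists of all nonzero elements, so |F_{89^2}^*| = 7921 - 1 = 7920. (It is cyclic since any finite subgroup of the multiplicative group of a field is cyclic.)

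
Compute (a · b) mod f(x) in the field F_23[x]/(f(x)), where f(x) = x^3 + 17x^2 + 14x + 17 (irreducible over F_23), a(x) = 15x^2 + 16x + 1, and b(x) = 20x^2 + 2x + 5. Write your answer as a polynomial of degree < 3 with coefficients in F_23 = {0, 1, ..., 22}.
a · b ≡ 18x^2 + 3x + 2 (mod f(x))

Multiply in F_23[x]: a(x)·b(x) = (15x^2 + 16x + 1)·(20x^2 + 2x + 5) = x^4 + 5x^3 + 12x^2 + 13x + 5. This has degree ≥ 3, so divide by f(x) over F_23: x^4 + 5x^3 + 12x^2 + 13x + 5 = (x + 11)·(x^3 + 17x^2 + 14x + 17) + (18x^2 + 3x + 2). Hence a·b ≡ 18x^2 + 3x + 2 (mod f). (F_23[x]/(f) is a field with 23^3 = 12167 elements since f is irreducible of degree 3.)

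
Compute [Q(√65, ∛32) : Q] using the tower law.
[Q(√65, ∛32) : Q] = 6

Let L = Q(√65, ∛32). Since Q(√65) ⊂ L and [Q(√65):Q] = 2, the tower law gives 2 | [L:Q]. Likewise Q(∛32) ⊂ L with [Q(∛32):Q] = 3 (because 32 is not a perfect cube), so 3 | [L:Q]. As gcd(2,3) = 1, [L:Q] is divisible by 6. Conversely L is generated over Q by √65 and ∛32, so [L:Q] ≤ 2·3 = 6. Therefore [Q(√65, ∛32) : Q] = 6.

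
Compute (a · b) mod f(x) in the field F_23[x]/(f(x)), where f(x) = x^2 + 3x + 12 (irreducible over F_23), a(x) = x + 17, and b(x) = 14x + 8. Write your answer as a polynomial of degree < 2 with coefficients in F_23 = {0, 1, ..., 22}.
a · b ≡ 20x + 14 (mod f(x))

Multiply in F_23[x]: a(x)·b(x) = (x + 17)·(14x + 8) = 14x^2 + 16x + 21. This has degree ≥ 2, so divide by f(x) over F_23: 14x^2 + 16x + 21 = (14)·(x^2 + 3x + 12) + (20x + 14). Hence a·b ≡ 20x + 14 (mod f). (F_23[x]/(f) is a field with 23^2 = 529 elements since f is irreducible of degree 2.)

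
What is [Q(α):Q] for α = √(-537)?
[Q(α):Q] = 2

[Q(α):Q] equals the degree of the minimal polynomial of α. Here α^2 = -537 and x^2 + 537 is irreducible (d = -537 is squarefree, ≠ 1, hence not a square), so deg(m_α) = 2. Thus [Q(α):Q] = 2.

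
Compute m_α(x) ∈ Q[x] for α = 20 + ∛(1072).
m_α(x) = x^3 - 60x^2 + 1200x - 9072

Set β = α - 20 = ∛(1072), so β^3 = 1072. Then (α - 20)^3 - 1072 = 0, i.e. α is a root of g(x) = (x - 20)^3 - 1072 = x^3 - 60x^2 + 1200x - 9072. Since g(x) = h(x - 20) where h(x) = x^3 - 1072, and h is irreducible over Q (because 1072 is not a perfect cube, so h has no rational root, and a monic cubic with no rational root is irreducible), g is also irreducible (irreducibility is preserved under the substitution x → x - 20). Hence m_α(x) = x^3 - 60x^2 + 1200x - 9072.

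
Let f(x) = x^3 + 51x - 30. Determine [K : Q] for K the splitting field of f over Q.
[K : Q] = 6

By the rational root test, any rational root of the monic integer polynomial f(x) = x^3 + 51x - 30 must be an integer dividing the constant term -30, i.e. one of ±{1, 2, 3, 5, 6, 10, 15, 30}. Evaluating: f(1) = 22, f(-1) = -82, f(2) = 80, f(-2) = -140, f(3) = 150, f(-3) = -210, f(5) = 350, f(-5) = -410, f(6) = 492, f(-6) = -552, f(10) = 1480, f(-10) = -1540, f(15) = 4110, f(-15) = -4170, f(30) = 28500, f(-30) = -28560; none is 0, so f has no rational root and is therefore irreducible over Q (a cubic with no linear factor over a field is irreducible). For an irreducible cubic, the Galois group is A_3 or S_3 according as the discriminant disc(f) = -4a^3 - 27b^2 = -4·(51)^3 - 27·(-30)^2 = -554904 is or is not a square in Q. Here disc(f) = -554904 is not a perfect square in Q, so the Galois group of f over Q is not contained in A_3 and must be all of S_3. The splitting field has degree |S_3| = 6 over Q, so [K : Q] = 6.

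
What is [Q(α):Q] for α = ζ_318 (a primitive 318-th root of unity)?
[Q(α):Q] = 104

The minimal polynomial of ζ_318 over Q is the 318-th cyclotomic polynomial Φ_318(x), which is irreducible over Q and has degree φ(318) = 104. Hence [Q(α):Q] = φ(318) = 104.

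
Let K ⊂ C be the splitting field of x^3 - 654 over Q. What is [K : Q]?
[K : Q] = 6

The roots of x^3 - 654 are ∛654, ω∛654, ω^2∛654 where ω = e^(2πi/3) is a primitive cube root of unity, so K = Q(∛654, ω). Now [Q(∛654):Q] = 3 (since 654 is not a perfect cube, x^3 - 654 is irreducible) and [Q(ω):Q] = 2. Both 2 and 3 divide [K:Q], and [K:Q] ≤ 3·2 = 6, so [K:Q] = 6. (Equivalently: Q(∛654) ⊂ R but ω ∉ R, so [K : Q(∛654)] = 2.)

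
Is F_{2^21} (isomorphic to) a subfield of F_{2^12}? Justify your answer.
No: F_{2^21} is not a subfield of F_{2^12}

F_{p^m} embeds in F_{p^n} iff m | n. Here 21 ∤ 12 (since 12 = 0·21 + 12 with remainder 12 ≠ 0), so F_{2^21} is not a subfield of F_{2^12}. Equivalently: if it were, the tower law would give 21 = [F_{2^21}:F_2] dividing [F_{2^12}:F_2] = 12, contradiction.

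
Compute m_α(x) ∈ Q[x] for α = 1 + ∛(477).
m_α(x) = x^3 - 3x^2 + 3x - 478

Set β = α - 1 = ∛(477), so β^3 = 477. Then (α - 1)^3 - 477 = 0, i.e. α is a root of g(x) = (x - 1)^3 - 477 = x^3 - 3x^2 + 3x - 478. Since g(x) = h(x - 1) where h(x) = x^3 - 477, and h is irreducible over Q (because 477 is not a perfect cube, so h has no rational root, and a monic cubic with no rational root is irreducible), g is also irreducible (irreducibility is preserved under the substitution x → x - 1). Hence m_α(x) = x^3 - 3x^2 + 3x - 478.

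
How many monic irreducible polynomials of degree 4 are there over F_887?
There are 154751168148 monic irreducible polynomials of degree 4 over F_887

Each element of F_{887^4} that lies in no proper subfield is a root of exactly one monic irreducible of degree 4 over F_887, and each such polynomial has 4 distinct roots in F_{887^4}. By Möbius inversion the count is N_887(4) = (1/4) Σ_{d|4} μ(4/d) · 887^d = (1/4)(μ(4)·887^1 + μ(2)·887^2 + μ(1)·887^4) = 619004672592/4 = 154751168148.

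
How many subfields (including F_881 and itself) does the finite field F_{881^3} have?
F_{881^3} has 2 subfields

The subfields of F_{p^n} are exactly the fields F_{p^d} for d | n (each is the fixed field of the unique index-d subgroup of Gal(F_{p^n}/F_p) ≅ Z/nZ). The divisors of n = 3 are {1, 3}, giving 2 subfields: F_{881^1}, F_{881^3}.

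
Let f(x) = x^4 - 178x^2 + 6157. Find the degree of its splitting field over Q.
[K : Q] = 4

Solving the quadratic in x^2: x^2 = (178 ± √(178^2 - 4·6157))/2 = (178 ± √7056)/2 = (178 ± 84)/2, giving x^2 = 131 or x^2 = 47. So f(x) = (x^2 - 131)(x^2 - 47) and the roots of f are ±√131, ±√47. Hence the splitting field is K = Q(√131, √47). Since 131 and 47 are distinct squarefree integers > 1, their product 6157 is not a perfect square, so √47 ∉ Q(√131). By the tower law [K:Q] = [Q(√131,√47):Q(√131)] · [Q(√131):Q] = 2 · 2 = 4.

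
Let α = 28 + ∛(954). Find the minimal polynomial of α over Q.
m_α(x) = x^3 - 84x^2 + 2352x - 22906

Set β = α - 28 = ∛(954), so β^3 = 954. Then (α - 28)^3 - 954 = 0, i.e. α is a root of g(x) = (x - 28)^3 - 954 = x^3 - 84x^2 + 2352x - 22906. Since g(x) = h(x - 28) where h(x) = x^3 - 954, and h is irreducible over Q (because 954 is not a perfect cube, so h has no rational root, and a monic cubic with no rational root is irreducible), g is also irreducible (irreducibility is preserved under the substitution x → x - 28). Hence m_α(x) = x^3 - 84x^2 + 2352x - 22906.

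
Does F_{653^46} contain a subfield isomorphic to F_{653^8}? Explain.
No: F_{653^8} is not a subfield of F_{653^46}

F_{p^m} embeds in F_{p^n} iff m | n. Here 8 ∤ 46 (since 46 = 5·8 + 6 with remainder 6 ≠ 0), so F_{653^8} is not a subfield of F_{653^46}. Equivalently: if it were, the tower law would give 8 = [F_{653^8}:F_653] dividing [F_{653^46}:F_653] = 46, contradiction.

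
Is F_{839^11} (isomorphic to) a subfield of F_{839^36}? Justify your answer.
No: F_{839^11} is not a subfield of F_{839^36}

F_{p^m} embeds in F_{p^n} iff m | n. Here 11 ∤ 36 (since 36 = 3·11 + 3 with remainder 3 ≠ 0), so F_{839^11} is not a subfield of F_{839^36}. Equivalently: if it were, the tower law would give 11 = [F_{839^11}:F_839] dividing [F_{839^36}:F_839] = 36, contradiction.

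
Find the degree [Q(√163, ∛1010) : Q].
[Q(√163, ∛1010) : Q] = 6

Let L = Q(√163, ∛1010). Since Q(√163) ⊂ L and [Q(√163):Q] = 2, the tower law gives 2 | [L:Q]. Likewise Q(∛1010) ⊂ L with [Q(∛1010):Q] = 3 (because 1010 is not a perfect cube), so 3 | [L:Q]. As gcd(2,3) = 1, [L:Q] is divisible by 6. Conversely L is generated over Q by √163 and ∛1010, so [L:Q] ≤ 2·3 = 6. Therefore [Q(√163, ∛1010) : Q] = 6.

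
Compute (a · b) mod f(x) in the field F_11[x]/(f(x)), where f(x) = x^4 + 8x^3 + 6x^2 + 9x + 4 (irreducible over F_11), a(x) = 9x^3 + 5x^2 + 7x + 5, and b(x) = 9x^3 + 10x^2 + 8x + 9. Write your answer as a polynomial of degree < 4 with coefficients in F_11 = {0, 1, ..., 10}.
a · b ≡ 2x^3 + 7x^2 + 4x + 2 (mod f(x))

Multiply in F_11[x]: a(x)·b(x) = (9x^3 + 5x^2 + 7x + 5)·(9x^3 + 10x^2 + 8x + 9) = 4x^6 + 3x^5 + 9x^4 + 5x^3 + 8x^2 + 4x + 1. This has degree ≥ 4, so divide by f(x) over F_11: 4x^6 + 3x^5 + 9x^4 + 5x^3 + 8x^2 + 4x + 1 = (4x^2 + 4x + 8)·(x^4 + 8x^3 + 6x^2 + 9x + 4) + (2x^3 + 7x^2 + 4x + 2). Hence a·b ≡ 2x^3 + 7x^2 + 4x + 2 (mod f). (F_11[x]/(f) is a field with 11^4 = 14641 elements since f is irreducible of degree 4.)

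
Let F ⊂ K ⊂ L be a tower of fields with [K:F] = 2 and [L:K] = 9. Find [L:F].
[L:F] = 18

The tower law says that for any tower of field extensions F ⊂ K ⊂ L with finite degrees, [L:F] = [L:K] · [K:F]. Here this gives [L:F] = 9 · 2 = 18.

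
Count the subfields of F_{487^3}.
F_{487^3} has 2 subfields

The subfields of F_{p^n} are exactly the fields F_{p^d} for d | n (each is the fixed field of the unique index-d subgroup of Gal(F_{p^n}/F_p) ≅ Z/nZ). The divisors of n = 3 are {1, 3}, giving 2 subfields: F_{487^1}, F_{487^3}.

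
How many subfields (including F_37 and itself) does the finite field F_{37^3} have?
F_{37^3} has 2 subfields

The subfields of F_{p^n} are exactly the fields F_{p^d} for d | n (each is the fixed field of the unique index-d subgroup of Gal(F_{p^n}/F_p) ≅ Z/nZ). The divisors of n = 3 are {1, 3}, giving 2 subfields: F_{37^1}, F_{37^3}.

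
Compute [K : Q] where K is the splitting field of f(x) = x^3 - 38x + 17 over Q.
[K : Q] = 6

By the rational root test, any rational root of the monic integer polynomial f(x) = x^3 - 38x + 17 must be an integer dividing the constant term 17, i.e. one of ±{1, 17}. Evaluating: f(1) = -20, f(-1) = 54, f(17) = 4284, f(-17) = -4250; none is 0, so f has no rational root and is therefore irreducible over Q (a cubic with no linear factor over a field is irreducible). For an irreducible cubic, the Galois group is A_3 or S_3 according as the discriminant disc(f) = -4a^3 - 27b^2 = -4·(-38)^3 - 27·(17)^2 = 211685 is or is not a square in Q. Here disc(f) = 211685 is not a perfect square in Q, so the Galois group of f over Q is not contained in A_3 and must be all of S_3. The splitting field has degree |S_3| = 6 over Q, so [K : Q] = 6.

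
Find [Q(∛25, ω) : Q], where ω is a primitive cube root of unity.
[Q(∛25, ω) : Q] = 6

[Q(∛25):Q] = 3 (min poly x^3 - 25, irreducible since 25 is not a perfect cube). [Q(ω):Q] = 2 (min poly x^2 + x + 1). Since Q(∛25) ⊂ R and ω ∉ R, we have ω ∉ Q(∛25), so x^2 + x + 1 remains irreducible over Q(∛25) and [Q(∛25, ω) : Q(∛25)] = 2. By the tower law, [Q(∛25, ω) : Q] = 3 · 2 = 6. (In fact Q(∛25, ω) is the splitting field of x^3 - 25 over Q.)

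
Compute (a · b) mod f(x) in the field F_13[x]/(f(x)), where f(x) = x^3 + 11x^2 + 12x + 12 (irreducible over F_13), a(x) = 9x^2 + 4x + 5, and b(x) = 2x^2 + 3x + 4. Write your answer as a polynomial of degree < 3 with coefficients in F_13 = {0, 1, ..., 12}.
a · b ≡ 10x^2 + 3x (mod f(x))

Multiply in F_13[x]: a(x)·b(x) = (9x^2 + 4x + 5)·(2x^2 + 3x + 4) = 5x^4 + 9x^3 + 6x^2 + 5x + 7. This has degree ≥ 3, so divide by f(x) over F_13: 5x^4 + 9x^3 + 6x^2 + 5x + 7 = (5x + 6)·(x^3 + 11x^2 + 12x + 12) + (10x^2 + 3x). Hence a·b ≡ 10x^2 + 3x (mod f). (F_13[x]/(f) is a field with 13^3 = 2197 elements since f is irreducible of degree 3.)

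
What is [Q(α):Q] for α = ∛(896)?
[Q(α):Q] = 3

The minimal polynomial of α is x^3 - 896, irreducible over Q since 896 is not a perfect cube (so x^3 - 896 has no rational root). Hence [Q(α):Q] = deg(m_α) = 3.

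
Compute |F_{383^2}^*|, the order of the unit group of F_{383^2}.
|F_{383^2}^*| = 146688

F_{383^2} has 383^2 = 146689 elements; its multiplicative group consists of all nonzero elements, so |F_{383^2}^*| = 146689 - 1 = 146688. (It is cyclic since any finite subgroup of the multiplicative group of a field is cyclic.)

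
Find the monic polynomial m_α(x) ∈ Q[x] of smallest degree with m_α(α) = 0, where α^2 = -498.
m_α(x) = x^2 + 498

α satisfies α^2 + 498 = 0, so x^2 + 498 annihilates α. Since d = -498 is squarefree and ≠ 1, it is not a perfect square in Q, so x^2 + 498 has no rational root and is therefore irreducible over Q (a degree-2 polynomial over a field is irreducible iff it has no root). Hence m_α(x) = x^2 + 498.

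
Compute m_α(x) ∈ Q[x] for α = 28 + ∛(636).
m_α(x) = x^3 - 84x^2 + 2352x - 22588

Set β = α - 28 = ∛(636), so β^3 = 636. Then (α - 28)^3 - 636 = 0, i.e. α is a root of g(x) = (x - 28)^3 - 636 = x^3 - 84x^2 + 2352x - 22588. Since g(x) = h(x - 28) where h(x) = x^3 - 636, and h is irreducible over Q (because 636 is not a perfect cube, so h has no rational root, and a monic cubic with no rational root is irreducible), g is also irreducible (irreducibility is preserved under the substitution x → x - 28). Hence m_α(x) = x^3 - 84x^2 + 2352x - 22588.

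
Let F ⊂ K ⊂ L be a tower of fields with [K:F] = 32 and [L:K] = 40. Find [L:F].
[L:F] = 1280

The tower law says that for any tower of field extensions F ⊂ K ⊂ L with finite degrees, [L:F] = [L:K] · [K:F]. Here this gives [L:F] = 40 · 32 = 1280.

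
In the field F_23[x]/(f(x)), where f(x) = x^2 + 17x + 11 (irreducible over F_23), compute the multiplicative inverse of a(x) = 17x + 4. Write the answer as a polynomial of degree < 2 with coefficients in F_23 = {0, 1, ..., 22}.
a(x)^(-1) ≡ 5x + 4 (mod f(x))

Since f is irreducible over F_23, F_23[x]/(f) is a field and a(x) ≠ 0 has an inverse. Apply the extended Euclidean algorithm to f(x) and a(x) in F_23[x]: f(x) = (19x + 6)·a(x) + (10). The last nonzero remainder is the constant 10 = gcd(f, a) in F_23. Back-substituting through the division chain expresses 10 = s(x)·a(x) + t(x)·f(x) with s(x) ≡ 4x + 17 (mod f), so (4x + 17)·a(x) ≡ 10 (mod f). Multiplying by 10^(-1) ≡ 7 in F_23 gives a(x)^(-1) ≡ 7·(4x + 17) ≡ 5x + 4 (mod f). Check: (17x + 4)·(5x + 4) = 16x^2 + 19x + 16 ≡ 1 (mod x^2 + 17x + 11).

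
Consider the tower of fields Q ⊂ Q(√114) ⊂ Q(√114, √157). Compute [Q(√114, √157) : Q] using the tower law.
[Q(√114, √157) : Q] = 4

[Q(√114):Q] = 2 (min poly x^2 - 114, irreducible since 114 is squarefree > 1). For the top step, suppose √157 ∈ Q(√114), say √157 = c + d√114 with c, d ∈ Q. Squaring: 157 = c^2 + 114d^2 + 2cd√114. Since √114 ∉ Q this forces 2cd = 0. If d = 0 then √157 = c ∈ Q, contradicting 157 squarefree > 1. If c = 0 then 157 = 114d^2, so 114·157 = (114d)^2 is a perfect square in Q — but 114·157 = 17898 is not a perfect square (since 114 and 157 are distinct squarefree integers). Contradiction. Hence √157 ∉ Q(√114), so x^2 - 157 stays irreducible over Q(√114) and [Q(√114, √157) : Q(√114)] = 2. By the tower law, [Q(√114, √157) : Q] = 2 · 2 = 4.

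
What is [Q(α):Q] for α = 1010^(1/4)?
[Q(α):Q] = 4

α is a root of x^4 - 1010. By Eisenstein's criterion at the prime p = 2 (which divides the constant term 1010 but p^2 = 4 does not, since 1010 is squarefree), x^4 - 1010 is irreducible over Q. Hence [Q(α):Q] = 4.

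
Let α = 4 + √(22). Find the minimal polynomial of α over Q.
m_α(x) = x^2 - 8x - 6

From α - 4 = √(22), squaring gives (α - 4)^2 = 22, i.e. α^2 - 8α + 16 = 22, so α^2 - 8α - 6 = 0. The discriminant of x^2 - 8x - 6 is (-8)^2 - 4·(-6) = 64 + 24 = 88, and 4·(22) is not a perfect square in Q since 22 is squarefree and ≠ 1. Hence x^2 - 8x - 6 is irreducible over Q and is the minimal polynomial of α.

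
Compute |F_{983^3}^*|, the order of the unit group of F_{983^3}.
|F_{983^3}^*| = 949862086

F_{983^3} has 983^3 = 949862087 elements; its multiplicative group consists of all nonzero elements, so |F_{983^3}^*| = 949862087 - 1 = 949862086. (It is cyclic since any finite subgroup of the multiplicative group of a field is cyclic.)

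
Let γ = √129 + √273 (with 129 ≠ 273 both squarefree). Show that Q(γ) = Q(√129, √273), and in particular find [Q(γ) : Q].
[Q(γ) : Q] = 4 (equivalently, Q(γ) = Q(√129, √273))

Obviously Q(γ) ⊆ Q(√129, √273), and [Q(√129, √273):Q] = 4 (since 129, 273 are distinct squarefree integers > 1 with 35217 not a perfect square). To show equality we compute the minimal polynomial of γ. From γ = √129 + √273: γ^2 = 129 + 2√(35217) + 273 = 402 + 2√(35217), so γ^2 - 402 = 2√(35217); squaring, (γ^2 - 402)^2 = 4·35217, i.e. γ^4 - 804γ^2 + 161604 - 140868 = 0, i.e. γ^4 - 804γ^2 + 20736 = 0. So γ is a root of x^4 - 804x^2 + 20736. This polynomial is irreducible over Q: it has no rational root (each ±√129 ± √273 is irrational), and any factorization into two quadratics over Q would force √(35217) ∈ Q (pairing opposite roots) or √129, √273 ∈ Q (other pairings), all impossible. Hence [Q(γ):Q] = 4 = [Q(√129, √273):Q], so Q(γ) = Q(√129, √273).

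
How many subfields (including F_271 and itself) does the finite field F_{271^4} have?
F_{271^4} has 3 subfields

The subfields of F_{p^n} are exactly the fields F_{p^d} for d | n (each is the fixed field of the unique index-d subgroup of Gal(F_{p^n}/F_p) ≅ Z/nZ). The divisors of n = 4 are {1, 2, 4}, giving 3 subfields: F_{271^1}, F_{271^2}, F_{271^4}.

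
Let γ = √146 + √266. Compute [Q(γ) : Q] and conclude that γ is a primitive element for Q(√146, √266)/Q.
[Q(γ) : Q] = 4 (equivalently, Q(γ) = Q(√146, √266))

Obviously Q(γ) ⊆ Q(√146, √266), and [Q(√146, √266):Q] = 4 (since 146, 266 are distinct squarefree integers > 1 with 38836 not a perfect square). To show equality we compute the minimal polynomial of γ. From γ = √146 + √266: γ^2 = 146 + 2√(38836) + 266 = 412 + 2√(38836), so γ^2 - 412 = 2√(38836); squaring, (γ^2 - 412)^2 = 4·38836, i.e. γ^4 - 824γ^2 + 169744 - 155344 = 0, i.e. γ^4 - 824γ^2 + 14400 = 0. So γ is a root of x^4 - 824x^2 + 14400. This polynomial is irreducible over Q: it has no rational root (each ±√146 ± √266 is irrational), and any factorization into two quadratics over Q would force √(38836) ∈ Q (pairing opposite roots) or √146, √266 ∈ Q (other pairings), all impossible. Hence [Q(γ):Q] = 4 = [Q(√146, √266):Q], so Q(γ) = Q(√146, √266).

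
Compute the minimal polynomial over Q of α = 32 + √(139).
m_α(x) = x^2 - 64x + 885

From α - 32 = √(139), squaring gives (α - 32)^2 = 139, i.e. α^2 - 64α + 1024 = 139, so α^2 - 64α + 885 = 0. The discriminant of x^2 - 64x + 885 is (-64)^2 - 4·(885) = 4096 - 3540 = 556, and 4·(139) is not a perfect square in Q since 139 is squarefree and ≠ 1. Hence x^2 - 64x + 885 is irreducible over Q and is the minimal polynomial of α.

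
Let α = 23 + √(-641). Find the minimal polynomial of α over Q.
m_α(x) = x^2 - 46x + 1170

From α - 23 = √(-641), squaring gives (α - 23)^2 = -641, i.e. α^2 - 46α + 529 = -641, so α^2 - 46α + 1170 = 0. The discriminant of x^2 - 46x + 1170 is (-46)^2 - 4·(1170) = 2116 - 4680 = -2564, and 4·(-641) is not a perfect square in Q since -641 is squarefree and ≠ 1. Hence x^2 - 46x + 1170 is irreducible over Q and is the minimal polynomial of α.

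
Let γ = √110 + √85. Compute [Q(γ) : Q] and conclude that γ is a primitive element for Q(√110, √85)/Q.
[Q(γ) : Q] = 4 (equivalently, Q(γ) = Q(√110, √85))

Obviously Q(γ) ⊆ Q(√110, √85), and [Q(√110, √85):Q] = 4 (since 110, 85 are distinct squarefree integers > 1 with 9350 not a perfect square). To show equality we compute the minimal polynomial of γ. From γ = √110 + √85: γ^2 = 110 + 2√(9350) + 85 = 195 + 2√(9350), so γ^2 - 195 = 2√(9350); squaring, (γ^2 - 195)^2 = 4·9350, i.e. γ^4 - 390γ^2 + 38025 - 37400 = 0, i.e. γ^4 - 390γ^2 + 625 = 0. So γ is a root of x^4 - 390x^2 + 625. This polynomial is irreducible over Q: it has no rational root (each ±√110 ± √85 is irrational), and any factorization into two quadratics over Q would force √(9350) ∈ Q (pairing opposite roots) or √110, √85 ∈ Q (other pairings), all impossible. Hence [Q(γ):Q] = 4 = [Q(√110, √85):Q], so Q(γ) = Q(√110, √85).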